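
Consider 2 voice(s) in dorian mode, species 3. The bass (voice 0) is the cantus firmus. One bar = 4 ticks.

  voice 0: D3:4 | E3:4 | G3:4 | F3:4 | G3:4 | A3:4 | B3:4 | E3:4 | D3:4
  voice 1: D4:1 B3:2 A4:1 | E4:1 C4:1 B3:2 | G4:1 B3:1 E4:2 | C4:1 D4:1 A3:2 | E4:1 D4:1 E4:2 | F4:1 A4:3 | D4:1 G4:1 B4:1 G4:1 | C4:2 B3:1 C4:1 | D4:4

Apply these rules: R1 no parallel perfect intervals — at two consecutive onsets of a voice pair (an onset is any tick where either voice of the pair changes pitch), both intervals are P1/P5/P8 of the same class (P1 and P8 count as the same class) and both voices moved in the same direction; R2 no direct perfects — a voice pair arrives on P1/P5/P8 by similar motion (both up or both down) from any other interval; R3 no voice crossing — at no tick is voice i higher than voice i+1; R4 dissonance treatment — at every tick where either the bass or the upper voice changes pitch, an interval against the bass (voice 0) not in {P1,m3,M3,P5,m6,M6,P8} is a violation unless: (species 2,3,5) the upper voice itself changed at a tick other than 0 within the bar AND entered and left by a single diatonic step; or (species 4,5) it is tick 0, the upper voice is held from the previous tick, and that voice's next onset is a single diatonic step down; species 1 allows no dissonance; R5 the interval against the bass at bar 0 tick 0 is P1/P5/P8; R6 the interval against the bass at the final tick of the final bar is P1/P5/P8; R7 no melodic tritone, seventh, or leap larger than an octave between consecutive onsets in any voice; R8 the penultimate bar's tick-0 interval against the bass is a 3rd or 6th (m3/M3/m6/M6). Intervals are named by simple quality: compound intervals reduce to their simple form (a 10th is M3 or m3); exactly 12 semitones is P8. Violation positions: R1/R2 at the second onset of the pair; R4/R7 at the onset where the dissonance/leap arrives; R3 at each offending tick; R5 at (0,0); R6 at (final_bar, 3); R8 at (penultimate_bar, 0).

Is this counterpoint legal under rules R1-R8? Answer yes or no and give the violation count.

bar 0: v0=D3 v1=D4 (P8)
bar 1: v0=E3 v1=E4 (P8)
bar 2: v0=G3 v1=G4 (P8)
bar 3: v0=F3 v1=C4 (P5)
bar 4: v0=G3 v1=E4 (M6)
bar 5: v0=A3 v1=F4 (m6)
bar 6: v0=B3 v1=D4 (m3)
bar 7: v0=E3 v1=C4 (m6)
bar 8: v0=D3 v1=D4 (P8)
  R7 @ bar0.3: B3->A4 leap 10st
  R2 @ bar2.0: E3/B3 P5 -> G3/G4 P8 similar
  R2 @ bar3.0: G3/E4 M6 -> F3/C4 P5 similar

No (3 violations)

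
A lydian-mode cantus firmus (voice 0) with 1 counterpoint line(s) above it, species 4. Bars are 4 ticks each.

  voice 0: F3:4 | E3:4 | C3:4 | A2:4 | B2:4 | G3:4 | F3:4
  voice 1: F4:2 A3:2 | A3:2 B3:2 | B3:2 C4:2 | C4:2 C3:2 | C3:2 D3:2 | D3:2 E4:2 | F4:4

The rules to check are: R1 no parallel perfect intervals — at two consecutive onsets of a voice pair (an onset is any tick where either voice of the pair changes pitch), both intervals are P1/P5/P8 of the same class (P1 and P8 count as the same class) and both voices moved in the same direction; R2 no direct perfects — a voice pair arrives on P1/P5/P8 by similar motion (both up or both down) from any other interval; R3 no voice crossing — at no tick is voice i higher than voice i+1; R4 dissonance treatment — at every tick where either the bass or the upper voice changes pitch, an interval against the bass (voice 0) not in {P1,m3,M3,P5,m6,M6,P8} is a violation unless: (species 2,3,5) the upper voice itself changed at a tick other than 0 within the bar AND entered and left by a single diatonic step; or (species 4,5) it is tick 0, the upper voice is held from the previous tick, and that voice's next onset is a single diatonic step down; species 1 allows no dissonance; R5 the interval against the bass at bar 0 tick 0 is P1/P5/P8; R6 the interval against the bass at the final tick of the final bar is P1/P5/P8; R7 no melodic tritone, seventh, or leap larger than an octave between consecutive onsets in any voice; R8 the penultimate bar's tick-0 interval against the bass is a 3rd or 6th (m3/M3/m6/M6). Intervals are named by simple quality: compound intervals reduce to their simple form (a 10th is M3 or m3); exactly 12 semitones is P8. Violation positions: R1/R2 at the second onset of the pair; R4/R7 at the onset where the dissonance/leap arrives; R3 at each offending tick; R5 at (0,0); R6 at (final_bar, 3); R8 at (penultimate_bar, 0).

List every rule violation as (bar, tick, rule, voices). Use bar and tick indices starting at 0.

(1, 0, R4, (0, 1))
(2, 0, R4, (0, 1))
(4, 0, R4, (0, 1))
(5, 0, R3, (0, 1))
(5, 0, R4, (0, 1))
(5, 0, R8, (0, 1))
(5, 1, R3, (0, 1))
(5, 2, R7, (1,))

bar 0: v0=F3 v1=F4 downbeat P8
bar 1: v0=E3 v1=A3 downbeat P4
bar 2: v0=C3 v1=B3 downbeat M7
bar 3: v0=A2 v1=C4 downbeat m3
bar 4: v0=B2 v1=C3 downbeat m2
bar 5: v0=G3 v1=D3 downbeat P4
bar 6: v0=F3 v1=F4 downbeat P8
  -> R4 @ bar 1 tick 0 v(0, 1): E3/A3 P4 untreated
  -> R4 @ bar 2 tick 0 v(0, 1): C3/B3 M7 untreated
  -> R4 @ bar 4 tick 0 v(0, 1): B2/C3 m2 untreated
  -> R3 @ bar 5 tick 0 v(0, 1): G3 above D3
  -> R4 @ bar 5 tick 0 v(0, 1): G3/D3 P4 untreated
  -> R8 @ bar 5 tick 0 v(0, 1): penult P4 not 3rd/6th
  -> R3 @ bar 5 tick 1 v(0, 1): G3 above D3
  -> R7 @ bar 5 tick 2 v(1,): D3->E4 leap 14st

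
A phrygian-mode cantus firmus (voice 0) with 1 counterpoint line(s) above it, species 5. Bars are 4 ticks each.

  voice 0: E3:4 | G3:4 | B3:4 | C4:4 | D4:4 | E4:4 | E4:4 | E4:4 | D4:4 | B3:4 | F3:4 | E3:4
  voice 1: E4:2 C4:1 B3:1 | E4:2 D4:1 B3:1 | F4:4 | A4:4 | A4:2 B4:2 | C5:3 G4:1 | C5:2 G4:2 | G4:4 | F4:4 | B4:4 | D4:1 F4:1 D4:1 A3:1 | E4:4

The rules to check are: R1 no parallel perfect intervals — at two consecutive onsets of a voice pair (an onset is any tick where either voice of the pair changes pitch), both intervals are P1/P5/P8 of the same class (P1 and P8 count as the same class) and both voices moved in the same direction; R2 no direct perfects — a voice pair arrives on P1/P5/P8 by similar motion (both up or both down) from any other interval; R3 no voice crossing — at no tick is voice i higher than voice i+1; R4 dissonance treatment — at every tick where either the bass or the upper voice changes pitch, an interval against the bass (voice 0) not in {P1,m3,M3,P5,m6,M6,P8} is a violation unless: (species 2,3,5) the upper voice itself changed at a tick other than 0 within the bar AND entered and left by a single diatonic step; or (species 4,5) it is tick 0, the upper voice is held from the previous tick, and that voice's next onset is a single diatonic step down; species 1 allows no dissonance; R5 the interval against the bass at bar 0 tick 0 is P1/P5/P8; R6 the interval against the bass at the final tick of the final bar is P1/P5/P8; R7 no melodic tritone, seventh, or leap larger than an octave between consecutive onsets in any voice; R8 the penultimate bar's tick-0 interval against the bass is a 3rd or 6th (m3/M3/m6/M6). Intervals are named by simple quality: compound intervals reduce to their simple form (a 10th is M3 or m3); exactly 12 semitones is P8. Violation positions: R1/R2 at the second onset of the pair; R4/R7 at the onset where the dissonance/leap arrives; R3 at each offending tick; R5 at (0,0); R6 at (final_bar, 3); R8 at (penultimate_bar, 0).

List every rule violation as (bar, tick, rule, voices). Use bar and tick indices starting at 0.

bar 0: v0=E3 v1=E4 downbeat P8
bar 1: v0=G3 v1=E4 downbeat M6
bar 2: v0=B3 v1=F4 downbeat TT
bar 3: v0=C4 v1=A4 downbeat M6
bar 4: v0=D4 v1=A4 downbeat P5
bar 5: v0=E4 v1=C5 downbeat m6
bar 6: v0=E4 v1=C5 downbeat m6
bar 7: v0=E4 v1=G4 downbeat m3
bar 8: v0=D4 v1=F4 downbeat m3
bar 9: v0=B3 v1=B4 downbeat P8
bar 10: v0=F3 v1=D4 downbeat M6
bar 11: v0=E3 v1=E4 downbeat P8
  -> R4 @ bar 2 tick 0 v(0, 1): B3/F4 TT untreated
  -> R7 @ bar 2 tick 0 v(1,): B3->F4 leap 6st
  -> R7 @ bar 9 tick 0 v(1,): F4->B4 leap 6st
  -> R7 @ bar 10 tick 0 v(0,): B3->F3 leap 6st

(2, 0, R4, (0, 1))
(2, 0, R7, (1,))
(9, 0, R7, (1,))
(10, 0, R7, (0,))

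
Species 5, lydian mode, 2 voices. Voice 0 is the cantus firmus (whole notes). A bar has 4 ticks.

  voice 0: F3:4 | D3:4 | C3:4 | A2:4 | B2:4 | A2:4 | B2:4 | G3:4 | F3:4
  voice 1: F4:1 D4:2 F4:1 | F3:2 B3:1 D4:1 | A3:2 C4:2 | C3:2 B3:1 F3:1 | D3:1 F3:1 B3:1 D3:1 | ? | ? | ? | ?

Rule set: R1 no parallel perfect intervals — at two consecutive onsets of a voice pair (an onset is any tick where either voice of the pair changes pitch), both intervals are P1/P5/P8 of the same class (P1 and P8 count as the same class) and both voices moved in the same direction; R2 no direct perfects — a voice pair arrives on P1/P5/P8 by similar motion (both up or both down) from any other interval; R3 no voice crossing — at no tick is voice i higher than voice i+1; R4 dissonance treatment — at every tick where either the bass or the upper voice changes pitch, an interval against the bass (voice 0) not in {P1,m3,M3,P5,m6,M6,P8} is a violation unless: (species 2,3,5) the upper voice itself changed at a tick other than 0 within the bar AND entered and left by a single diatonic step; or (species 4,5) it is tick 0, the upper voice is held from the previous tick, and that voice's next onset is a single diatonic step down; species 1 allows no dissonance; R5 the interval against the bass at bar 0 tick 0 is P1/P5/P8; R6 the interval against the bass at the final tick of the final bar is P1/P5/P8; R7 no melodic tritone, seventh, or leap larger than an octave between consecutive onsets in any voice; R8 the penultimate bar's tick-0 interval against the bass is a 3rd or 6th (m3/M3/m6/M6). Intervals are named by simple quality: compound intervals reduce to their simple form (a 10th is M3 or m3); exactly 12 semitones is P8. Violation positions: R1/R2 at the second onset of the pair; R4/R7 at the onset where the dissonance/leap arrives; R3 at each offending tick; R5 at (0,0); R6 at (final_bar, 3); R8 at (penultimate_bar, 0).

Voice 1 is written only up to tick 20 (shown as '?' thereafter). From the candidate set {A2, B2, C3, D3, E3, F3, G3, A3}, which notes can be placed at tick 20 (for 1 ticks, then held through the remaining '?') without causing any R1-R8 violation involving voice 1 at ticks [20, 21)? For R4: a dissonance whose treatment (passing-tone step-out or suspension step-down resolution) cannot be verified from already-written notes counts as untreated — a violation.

{A3, C3, E3, F3}

A2: violates R2
B2: violates R4
C3: legal
D3: violates R4
E3: legal
F3: legal
G3: violates R4
A3: legal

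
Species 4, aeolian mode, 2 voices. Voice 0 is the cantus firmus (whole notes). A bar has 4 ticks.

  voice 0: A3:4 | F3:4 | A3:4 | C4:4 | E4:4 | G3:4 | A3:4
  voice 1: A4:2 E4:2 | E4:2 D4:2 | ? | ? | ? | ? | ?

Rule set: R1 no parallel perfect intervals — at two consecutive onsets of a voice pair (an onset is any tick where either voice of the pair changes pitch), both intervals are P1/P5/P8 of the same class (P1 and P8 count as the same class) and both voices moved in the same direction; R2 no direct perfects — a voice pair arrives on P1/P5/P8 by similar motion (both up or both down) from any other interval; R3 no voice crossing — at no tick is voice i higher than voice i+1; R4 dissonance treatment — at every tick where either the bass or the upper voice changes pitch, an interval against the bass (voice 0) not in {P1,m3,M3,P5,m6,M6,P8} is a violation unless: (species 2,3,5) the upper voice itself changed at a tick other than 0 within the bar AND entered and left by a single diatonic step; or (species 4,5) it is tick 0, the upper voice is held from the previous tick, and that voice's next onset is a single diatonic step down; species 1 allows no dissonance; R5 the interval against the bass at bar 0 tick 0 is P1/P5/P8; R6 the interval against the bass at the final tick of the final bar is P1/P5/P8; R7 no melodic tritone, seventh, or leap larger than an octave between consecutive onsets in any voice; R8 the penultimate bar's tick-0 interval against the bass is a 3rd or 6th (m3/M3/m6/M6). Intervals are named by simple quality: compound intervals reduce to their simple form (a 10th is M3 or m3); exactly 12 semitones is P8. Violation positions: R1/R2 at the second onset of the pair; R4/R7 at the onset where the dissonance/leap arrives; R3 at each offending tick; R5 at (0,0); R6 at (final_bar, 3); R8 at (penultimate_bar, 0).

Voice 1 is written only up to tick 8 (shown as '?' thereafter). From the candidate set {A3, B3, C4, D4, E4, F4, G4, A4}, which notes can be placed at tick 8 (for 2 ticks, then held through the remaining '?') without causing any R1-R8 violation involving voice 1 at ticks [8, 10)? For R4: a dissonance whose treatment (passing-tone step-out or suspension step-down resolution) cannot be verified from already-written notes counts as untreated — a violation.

{A3, C4, F4}

A3: legal
B3: violates R4
C4: legal
D4: violates R4
E4: violates R2
F4: legal
G4: violates R4
A4: violates R2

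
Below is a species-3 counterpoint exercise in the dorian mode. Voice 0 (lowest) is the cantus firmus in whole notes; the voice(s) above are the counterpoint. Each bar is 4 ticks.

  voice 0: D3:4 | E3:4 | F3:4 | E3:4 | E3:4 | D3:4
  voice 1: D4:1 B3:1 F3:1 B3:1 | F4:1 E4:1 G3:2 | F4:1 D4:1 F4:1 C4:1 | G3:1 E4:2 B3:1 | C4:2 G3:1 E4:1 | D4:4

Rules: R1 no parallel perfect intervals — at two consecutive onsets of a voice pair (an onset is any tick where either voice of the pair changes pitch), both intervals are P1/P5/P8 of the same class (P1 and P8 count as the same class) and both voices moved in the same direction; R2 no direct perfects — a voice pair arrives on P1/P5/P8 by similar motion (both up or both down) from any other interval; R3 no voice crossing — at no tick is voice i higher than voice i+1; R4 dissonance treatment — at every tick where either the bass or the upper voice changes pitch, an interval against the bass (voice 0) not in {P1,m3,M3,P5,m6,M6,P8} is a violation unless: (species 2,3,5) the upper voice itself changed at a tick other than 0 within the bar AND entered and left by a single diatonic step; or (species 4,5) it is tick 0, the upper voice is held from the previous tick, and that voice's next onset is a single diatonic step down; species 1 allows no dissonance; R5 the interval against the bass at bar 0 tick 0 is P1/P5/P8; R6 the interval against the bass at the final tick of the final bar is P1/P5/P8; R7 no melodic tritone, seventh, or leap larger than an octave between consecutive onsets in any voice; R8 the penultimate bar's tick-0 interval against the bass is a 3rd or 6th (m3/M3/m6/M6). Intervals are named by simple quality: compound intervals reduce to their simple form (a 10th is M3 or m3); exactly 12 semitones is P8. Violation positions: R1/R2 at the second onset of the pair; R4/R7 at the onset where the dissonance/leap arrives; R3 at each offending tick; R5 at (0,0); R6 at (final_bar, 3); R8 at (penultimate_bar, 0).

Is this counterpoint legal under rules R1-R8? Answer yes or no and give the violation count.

bar 0: v0=D3 v1=D4 (P8)
bar 1: v0=E3 v1=F4 (m2)
bar 2: v0=F3 v1=F4 (P8)
bar 3: v0=E3 v1=G3 (m3)
bar 4: v0=E3 v1=C4 (m6)
bar 5: v0=D3 v1=D4 (P8)
  R7 @ bar0.2: B3->F3 leap 6st
  R7 @ bar0.3: F3->B3 leap 6st
  R4 @ bar1.0: E3/F4 m2 untreated
  R7 @ bar1.0: B3->F4 leap 6st
  R2 @ bar2.0: E3/G3 m3 -> F3/F4 P8 similar
  R7 @ bar2.0: G3->F4 leap 10st
  R1 @ bar5.0: E3/E4 P8 -> D3/D4 P8 similar

No (7 violations)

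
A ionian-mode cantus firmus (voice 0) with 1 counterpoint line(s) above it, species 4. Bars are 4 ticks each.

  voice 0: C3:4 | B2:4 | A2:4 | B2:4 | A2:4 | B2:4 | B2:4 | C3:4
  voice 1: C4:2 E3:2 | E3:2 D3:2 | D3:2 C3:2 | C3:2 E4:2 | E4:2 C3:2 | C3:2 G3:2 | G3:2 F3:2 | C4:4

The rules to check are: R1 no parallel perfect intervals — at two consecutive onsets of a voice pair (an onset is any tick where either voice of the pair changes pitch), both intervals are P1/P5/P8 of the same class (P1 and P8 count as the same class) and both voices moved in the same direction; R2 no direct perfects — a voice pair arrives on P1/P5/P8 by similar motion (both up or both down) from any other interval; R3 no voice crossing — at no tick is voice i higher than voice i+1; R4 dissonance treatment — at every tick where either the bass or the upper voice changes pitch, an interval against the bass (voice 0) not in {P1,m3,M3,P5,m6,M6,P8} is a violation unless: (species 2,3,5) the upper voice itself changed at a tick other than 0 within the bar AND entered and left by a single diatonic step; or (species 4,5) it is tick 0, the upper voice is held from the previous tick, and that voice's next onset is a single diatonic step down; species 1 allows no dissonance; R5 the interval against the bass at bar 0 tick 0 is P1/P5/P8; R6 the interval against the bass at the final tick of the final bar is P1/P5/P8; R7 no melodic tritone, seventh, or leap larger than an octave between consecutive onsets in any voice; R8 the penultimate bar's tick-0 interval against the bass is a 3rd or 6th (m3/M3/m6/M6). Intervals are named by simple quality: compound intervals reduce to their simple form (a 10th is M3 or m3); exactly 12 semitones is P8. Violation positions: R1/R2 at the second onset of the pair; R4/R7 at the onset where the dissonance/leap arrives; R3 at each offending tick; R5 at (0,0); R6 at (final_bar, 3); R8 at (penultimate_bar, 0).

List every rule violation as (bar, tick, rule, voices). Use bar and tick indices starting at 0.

bar 0: v0=C3 v1=C4 downbeat P8
bar 1: v0=B2 v1=E3 downbeat P4
bar 2: v0=A2 v1=D3 downbeat P4
bar 3: v0=B2 v1=C3 downbeat m2
bar 4: v0=A2 v1=E4 downbeat P5
bar 5: v0=B2 v1=C3 downbeat m2
bar 6: v0=B2 v1=G3 downbeat m6
bar 7: v0=C3 v1=C4 downbeat P8
  -> R4 @ bar 3 tick 0 v(0, 1): B2/C3 m2 untreated
  -> R4 @ bar 3 tick 2 v(0, 1): B2/E4 P4 untreated
  -> R7 @ bar 3 tick 2 v(1,): C3->E4 leap 16st
  -> R7 @ bar 4 tick 2 v(1,): E4->C3 leap 16st
  -> R4 @ bar 5 tick 0 v(0, 1): B2/C3 m2 untreated
  -> R4 @ bar 6 tick 2 v(0, 1): B2/F3 TT untreated
  -> R2 @ bar 7 tick 0 v(0, 1): B2/F3 TT -> C3/C4 P8 similar

(3, 0, R4, (0, 1))
(3, 2, R4, (0, 1))
(3, 2, R7, (1,))
(4, 2, R7, (1,))
(5, 0, R4, (0, 1))
(6, 2, R4, (0, 1))
(7, 0, R2, (0, 1))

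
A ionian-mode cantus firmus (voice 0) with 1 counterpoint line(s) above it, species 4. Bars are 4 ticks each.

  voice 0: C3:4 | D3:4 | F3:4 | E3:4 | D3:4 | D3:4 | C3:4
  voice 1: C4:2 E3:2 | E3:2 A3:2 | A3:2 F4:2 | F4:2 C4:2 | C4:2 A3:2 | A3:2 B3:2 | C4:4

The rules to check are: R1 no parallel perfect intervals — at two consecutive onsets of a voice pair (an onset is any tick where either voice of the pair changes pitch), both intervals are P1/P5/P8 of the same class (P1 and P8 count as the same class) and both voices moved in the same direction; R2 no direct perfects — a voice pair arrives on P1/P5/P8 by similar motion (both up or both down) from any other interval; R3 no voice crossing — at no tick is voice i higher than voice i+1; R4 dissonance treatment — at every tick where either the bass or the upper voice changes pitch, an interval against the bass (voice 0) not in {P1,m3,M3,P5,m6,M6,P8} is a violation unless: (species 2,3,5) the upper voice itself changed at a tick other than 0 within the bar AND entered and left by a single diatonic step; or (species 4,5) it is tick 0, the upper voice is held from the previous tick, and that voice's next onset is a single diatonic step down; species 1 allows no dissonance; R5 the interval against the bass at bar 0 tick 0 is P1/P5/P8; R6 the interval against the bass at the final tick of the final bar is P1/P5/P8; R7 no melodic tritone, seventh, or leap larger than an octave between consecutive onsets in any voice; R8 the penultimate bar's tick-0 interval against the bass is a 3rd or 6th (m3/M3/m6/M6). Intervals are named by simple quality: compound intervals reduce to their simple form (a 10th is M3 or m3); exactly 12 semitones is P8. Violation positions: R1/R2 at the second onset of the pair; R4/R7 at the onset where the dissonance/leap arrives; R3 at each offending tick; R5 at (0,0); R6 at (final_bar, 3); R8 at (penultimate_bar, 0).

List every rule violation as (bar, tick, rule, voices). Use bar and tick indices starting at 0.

bar 0: v0=C3 v1=C4 downbeat P8
bar 1: v0=D3 v1=E3 downbeat M2
bar 2: v0=F3 v1=A3 downbeat M3
bar 3: v0=E3 v1=F4 downbeat m2
bar 4: v0=D3 v1=C4 downbeat m7
bar 5: v0=D3 v1=A3 downbeat P5
bar 6: v0=C3 v1=C4 downbeat P8
  -> R4 @ bar 1 tick 0 v(0, 1): D3/E3 M2 untreated
  -> R4 @ bar 3 tick 0 v(0, 1): E3/F4 m2 untreated
  -> R4 @ bar 4 tick 0 v(0, 1): D3/C4 m7 untreated
  -> R8 @ bar 5 tick 0 v(0, 1): penult P5 not 3rd/6th

(1, 0, R4, (0, 1))
(3, 0, R4, (0, 1))
(4, 0, R4, (0, 1))
(5, 0, R8, (0, 1))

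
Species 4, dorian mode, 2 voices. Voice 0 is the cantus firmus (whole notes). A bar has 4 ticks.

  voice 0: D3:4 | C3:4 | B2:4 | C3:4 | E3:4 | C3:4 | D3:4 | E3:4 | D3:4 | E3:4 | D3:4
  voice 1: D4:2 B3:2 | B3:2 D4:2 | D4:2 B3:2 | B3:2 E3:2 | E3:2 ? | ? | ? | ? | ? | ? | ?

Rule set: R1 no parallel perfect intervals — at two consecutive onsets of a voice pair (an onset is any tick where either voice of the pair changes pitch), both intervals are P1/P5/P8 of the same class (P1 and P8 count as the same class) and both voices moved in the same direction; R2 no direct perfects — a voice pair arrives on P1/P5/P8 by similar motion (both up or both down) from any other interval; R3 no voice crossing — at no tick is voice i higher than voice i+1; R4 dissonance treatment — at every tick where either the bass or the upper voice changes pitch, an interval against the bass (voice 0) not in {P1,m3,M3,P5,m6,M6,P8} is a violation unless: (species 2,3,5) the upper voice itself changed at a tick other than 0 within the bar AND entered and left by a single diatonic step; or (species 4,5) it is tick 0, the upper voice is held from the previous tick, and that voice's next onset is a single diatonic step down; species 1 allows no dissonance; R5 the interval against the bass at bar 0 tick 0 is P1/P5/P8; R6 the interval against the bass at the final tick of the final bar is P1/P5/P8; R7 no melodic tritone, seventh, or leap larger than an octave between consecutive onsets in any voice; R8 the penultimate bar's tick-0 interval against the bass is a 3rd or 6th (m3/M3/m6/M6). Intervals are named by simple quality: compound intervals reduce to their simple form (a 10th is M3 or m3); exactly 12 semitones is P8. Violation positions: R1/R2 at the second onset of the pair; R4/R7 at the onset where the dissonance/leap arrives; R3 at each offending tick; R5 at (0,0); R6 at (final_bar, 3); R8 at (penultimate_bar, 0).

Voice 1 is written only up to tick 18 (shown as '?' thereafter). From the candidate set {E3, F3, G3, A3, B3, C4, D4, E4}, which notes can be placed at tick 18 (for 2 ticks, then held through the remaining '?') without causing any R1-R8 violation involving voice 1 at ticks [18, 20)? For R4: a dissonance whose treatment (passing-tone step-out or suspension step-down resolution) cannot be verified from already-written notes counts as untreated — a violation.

E3: legal
F3: violates R4
G3: legal
A3: violates R4
B3: legal
C4: legal
D4: violates R4,R7
E4: legal

{B3, C4, E3, E4, G3}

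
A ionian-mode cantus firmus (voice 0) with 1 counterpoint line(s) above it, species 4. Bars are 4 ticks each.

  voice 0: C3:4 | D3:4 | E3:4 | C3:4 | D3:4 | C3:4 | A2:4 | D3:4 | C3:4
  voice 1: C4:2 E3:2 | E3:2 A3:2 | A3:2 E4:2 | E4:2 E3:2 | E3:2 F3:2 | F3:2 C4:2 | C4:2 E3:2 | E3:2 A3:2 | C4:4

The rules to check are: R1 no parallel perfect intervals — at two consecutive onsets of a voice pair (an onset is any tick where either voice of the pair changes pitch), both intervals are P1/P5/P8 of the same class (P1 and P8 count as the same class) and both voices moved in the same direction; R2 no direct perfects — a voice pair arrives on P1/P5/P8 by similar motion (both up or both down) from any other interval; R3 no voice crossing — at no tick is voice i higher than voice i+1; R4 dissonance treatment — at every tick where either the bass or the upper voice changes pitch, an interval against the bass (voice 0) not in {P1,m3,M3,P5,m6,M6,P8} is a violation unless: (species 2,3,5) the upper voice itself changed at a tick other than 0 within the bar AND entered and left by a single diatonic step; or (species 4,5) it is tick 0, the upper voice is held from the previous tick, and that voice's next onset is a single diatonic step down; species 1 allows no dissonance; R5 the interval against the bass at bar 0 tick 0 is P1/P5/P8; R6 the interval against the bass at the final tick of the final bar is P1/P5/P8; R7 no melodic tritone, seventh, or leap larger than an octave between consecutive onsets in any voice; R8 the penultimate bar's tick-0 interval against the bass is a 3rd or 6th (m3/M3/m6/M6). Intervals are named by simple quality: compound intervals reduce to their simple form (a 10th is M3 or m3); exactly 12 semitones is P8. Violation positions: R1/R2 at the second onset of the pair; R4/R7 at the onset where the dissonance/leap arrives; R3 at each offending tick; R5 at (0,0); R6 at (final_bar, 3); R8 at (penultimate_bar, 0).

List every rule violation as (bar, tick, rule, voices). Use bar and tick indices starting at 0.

bar 0: v0=C3 v1=C4 downbeat P8
bar 1: v0=D3 v1=E3 downbeat M2
bar 2: v0=E3 v1=A3 downbeat P4
bar 3: v0=C3 v1=E4 downbeat M3
bar 4: v0=D3 v1=E3 downbeat M2
bar 5: v0=C3 v1=F3 downbeat P4
bar 6: v0=A2 v1=C4 downbeat m3
bar 7: v0=D3 v1=E3 downbeat M2
bar 8: v0=C3 v1=C4 downbeat P8
  -> R4 @ bar 1 tick 0 v(0, 1): D3/E3 M2 untreated
  -> R4 @ bar 2 tick 0 v(0, 1): E3/A3 P4 untreated
  -> R4 @ bar 4 tick 0 v(0, 1): D3/E3 M2 untreated
  -> R4 @ bar 5 tick 0 v(0, 1): C3/F3 P4 untreated
  -> R4 @ bar 7 tick 0 v(0, 1): D3/E3 M2 untreated
  -> R8 @ bar 7 tick 0 v(0, 1): penult M2 not 3rd/6th

(1, 0, R4, (0, 1))
(2, 0, R4, (0, 1))
(4, 0, R4, (0, 1))
(5, 0, R4, (0, 1))
(7, 0, R4, (0, 1))
(7, 0, R8, (0, 1))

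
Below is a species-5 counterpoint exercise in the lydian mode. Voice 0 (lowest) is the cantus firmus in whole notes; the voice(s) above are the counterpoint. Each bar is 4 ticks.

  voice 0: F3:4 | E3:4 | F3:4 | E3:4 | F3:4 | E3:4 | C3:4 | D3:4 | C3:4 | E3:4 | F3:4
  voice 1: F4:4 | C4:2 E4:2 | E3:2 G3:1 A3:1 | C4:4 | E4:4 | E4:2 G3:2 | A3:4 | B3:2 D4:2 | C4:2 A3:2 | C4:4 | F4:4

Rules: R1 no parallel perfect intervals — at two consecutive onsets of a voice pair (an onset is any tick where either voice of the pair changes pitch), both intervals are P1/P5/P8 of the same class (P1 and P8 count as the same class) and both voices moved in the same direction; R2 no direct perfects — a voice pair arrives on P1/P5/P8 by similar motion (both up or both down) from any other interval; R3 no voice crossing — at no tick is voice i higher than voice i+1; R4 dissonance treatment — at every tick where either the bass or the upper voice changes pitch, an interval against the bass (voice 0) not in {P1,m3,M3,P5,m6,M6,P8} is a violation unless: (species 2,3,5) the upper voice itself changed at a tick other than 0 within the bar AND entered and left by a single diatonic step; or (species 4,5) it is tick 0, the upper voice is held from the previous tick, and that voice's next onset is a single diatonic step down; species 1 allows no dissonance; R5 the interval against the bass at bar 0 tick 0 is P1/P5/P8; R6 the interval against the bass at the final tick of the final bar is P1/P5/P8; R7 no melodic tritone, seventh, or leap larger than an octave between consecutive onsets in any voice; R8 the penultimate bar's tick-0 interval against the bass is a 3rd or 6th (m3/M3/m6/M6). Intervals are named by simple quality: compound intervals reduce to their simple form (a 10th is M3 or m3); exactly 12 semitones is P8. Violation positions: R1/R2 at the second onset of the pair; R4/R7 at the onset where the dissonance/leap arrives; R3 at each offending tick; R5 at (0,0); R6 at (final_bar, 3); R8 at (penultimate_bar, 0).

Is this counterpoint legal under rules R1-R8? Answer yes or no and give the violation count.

bar 0: v0=F3 v1=F4 (P8)
bar 1: v0=E3 v1=C4 (m6)
bar 2: v0=F3 v1=E3 (m2)
bar 3: v0=E3 v1=C4 (m6)
bar 4: v0=F3 v1=E4 (M7)
bar 5: v0=E3 v1=E4 (P8)
bar 6: v0=C3 v1=A3 (M6)
bar 7: v0=D3 v1=B3 (M6)
bar 8: v0=C3 v1=C4 (P8)
bar 9: v0=E3 v1=C4 (m6)
bar 10: v0=F3 v1=F4 (P8)
  R3 @ bar2.0: F3 above E3
  R4 @ bar2.0: F3/E3 m2 untreated
  R3 @ bar2.1: F3 above E3
  R4 @ bar2.2: F3/G3 M2 untreated
  R4 @ bar4.0: F3/E4 M7 untreated
  R1 @ bar8.0: D3/D4 P8 -> C3/C4 P8 similar
  R2 @ bar10.0: E3/C4 m6 -> F3/F4 P8 similar

No (7 violations)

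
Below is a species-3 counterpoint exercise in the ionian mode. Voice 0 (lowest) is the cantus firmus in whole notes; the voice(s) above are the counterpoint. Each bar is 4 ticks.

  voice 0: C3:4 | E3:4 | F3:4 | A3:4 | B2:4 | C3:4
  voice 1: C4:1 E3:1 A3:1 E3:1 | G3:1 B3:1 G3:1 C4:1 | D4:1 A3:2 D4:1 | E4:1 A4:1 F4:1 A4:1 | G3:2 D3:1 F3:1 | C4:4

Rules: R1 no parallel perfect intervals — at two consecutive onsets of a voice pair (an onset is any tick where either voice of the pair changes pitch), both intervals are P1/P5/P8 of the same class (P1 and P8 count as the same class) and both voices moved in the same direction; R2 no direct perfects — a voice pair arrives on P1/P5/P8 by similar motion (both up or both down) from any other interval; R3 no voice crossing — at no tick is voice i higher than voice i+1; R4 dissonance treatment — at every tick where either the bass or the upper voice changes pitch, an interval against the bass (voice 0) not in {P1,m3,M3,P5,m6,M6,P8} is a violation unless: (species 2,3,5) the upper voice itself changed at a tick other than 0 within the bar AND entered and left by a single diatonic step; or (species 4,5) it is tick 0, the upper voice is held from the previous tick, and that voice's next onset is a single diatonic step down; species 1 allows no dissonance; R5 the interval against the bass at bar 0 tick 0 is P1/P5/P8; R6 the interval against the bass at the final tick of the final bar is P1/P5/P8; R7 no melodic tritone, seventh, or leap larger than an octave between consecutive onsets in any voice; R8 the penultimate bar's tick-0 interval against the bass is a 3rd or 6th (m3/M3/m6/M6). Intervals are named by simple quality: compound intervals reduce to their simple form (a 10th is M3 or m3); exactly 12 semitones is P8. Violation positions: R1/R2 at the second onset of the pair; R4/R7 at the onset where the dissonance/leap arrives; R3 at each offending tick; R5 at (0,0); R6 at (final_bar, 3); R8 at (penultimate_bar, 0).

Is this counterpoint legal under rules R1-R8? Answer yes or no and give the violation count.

No (5 violations)

bar 0: v0=C3 v1=C4 (P8)
bar 1: v0=E3 v1=G3 (m3)
bar 2: v0=F3 v1=D4 (M6)
bar 3: v0=A3 v1=E4 (P5)
bar 4: v0=B2 v1=G3 (m6)
bar 5: v0=C3 v1=C4 (P8)
  R2 @ bar3.0: F3/D4 M6 -> A3/E4 P5 similar
  R7 @ bar4.0: A3->B2 leap 10st
  R7 @ bar4.0: A4->G3 leap 14st
  R4 @ bar4.3: B2/F3 TT untreated
  R2 @ bar5.0: B2/F3 TT -> C3/C4 P8 similar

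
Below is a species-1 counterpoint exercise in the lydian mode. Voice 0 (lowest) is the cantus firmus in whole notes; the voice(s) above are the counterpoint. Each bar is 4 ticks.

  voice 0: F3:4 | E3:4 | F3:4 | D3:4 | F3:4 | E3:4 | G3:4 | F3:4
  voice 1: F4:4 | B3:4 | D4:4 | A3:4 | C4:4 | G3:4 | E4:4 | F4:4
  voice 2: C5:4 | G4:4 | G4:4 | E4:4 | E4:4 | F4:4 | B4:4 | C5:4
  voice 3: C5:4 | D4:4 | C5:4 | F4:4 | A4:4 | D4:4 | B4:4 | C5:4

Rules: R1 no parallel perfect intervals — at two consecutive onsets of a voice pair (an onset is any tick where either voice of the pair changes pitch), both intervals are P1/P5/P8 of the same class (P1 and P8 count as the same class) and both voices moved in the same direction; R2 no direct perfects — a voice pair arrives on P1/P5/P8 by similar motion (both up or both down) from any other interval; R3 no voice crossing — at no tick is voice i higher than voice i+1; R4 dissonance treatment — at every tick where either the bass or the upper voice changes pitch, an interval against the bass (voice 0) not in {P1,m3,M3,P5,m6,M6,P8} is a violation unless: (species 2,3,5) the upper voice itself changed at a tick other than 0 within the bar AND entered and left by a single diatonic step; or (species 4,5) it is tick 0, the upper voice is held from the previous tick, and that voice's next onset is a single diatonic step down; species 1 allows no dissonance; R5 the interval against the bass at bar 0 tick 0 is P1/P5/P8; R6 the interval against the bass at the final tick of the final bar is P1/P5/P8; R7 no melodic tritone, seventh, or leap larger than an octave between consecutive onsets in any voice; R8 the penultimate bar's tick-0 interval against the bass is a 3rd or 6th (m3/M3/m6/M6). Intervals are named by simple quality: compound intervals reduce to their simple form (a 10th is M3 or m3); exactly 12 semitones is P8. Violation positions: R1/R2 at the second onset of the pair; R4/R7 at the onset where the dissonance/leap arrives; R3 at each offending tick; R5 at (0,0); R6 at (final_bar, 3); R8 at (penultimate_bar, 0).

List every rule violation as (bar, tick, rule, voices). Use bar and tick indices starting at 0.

(1, 0, R2, (0, 1))
(1, 0, R3, (2, 3))
(1, 0, R4, (0, 3))
(1, 0, R7, (1,))
(1, 0, R7, (3,))
(1, 1, R3, (2, 3))
(1, 2, R3, (2, 3))
(1, 3, R3, (2, 3))
(2, 0, R2, (0, 3))
(2, 0, R4, (0, 2))
(2, 0, R7, (3,))
(3, 0, R2, (0, 1))
(3, 0, R2, (1, 2))
(3, 0, R4, (0, 2))
(4, 0, R1, (0, 1))
(4, 0, R4, (0, 2))
(5, 0, R2, (1, 3))
(5, 0, R3, (2, 3))
(5, 0, R4, (0, 2))
(5, 0, R4, (0, 3))
(5, 1, R3, (2, 3))
(5, 2, R3, (2, 3))
(5, 3, R3, (2, 3))
(6, 0, R1, (1, 3))
(6, 0, R2, (1, 2))
(6, 0, R2, (2, 3))
(6, 0, R7, (2,))
(7, 0, R1, (1, 2))
(7, 0, R1, (1, 3))
(7, 0, R1, (2, 3))

bar 0: v0=F3 v1=F4 v2=C5 v3=C5 downbeat P5
bar 1: v0=E3 v1=B3 v2=G4 v3=D4 downbeat m7
bar 2: v0=F3 v1=D4 v2=G4 v3=C5 downbeat P5
bar 3: v0=D3 v1=A3 v2=E4 v3=F4 downbeat m3
bar 4: v0=F3 v1=C4 v2=E4 v3=A4 downbeat M3
bar 5: v0=E3 v1=G3 v2=F4 v3=D4 downbeat m7
bar 6: v0=G3 v1=E4 v2=B4 v3=B4 downbeat M3
bar 7: v0=F3 v1=F4 v2=C5 v3=C5 downbeat P5
  -> R2 @ bar 1 tick 0 v(0, 1): F3/F4 P8 -> E3/B3 P5 similar
  -> R3 @ bar 1 tick 0 v(2, 3): G4 above D4
  -> R4 @ bar 1 tick 0 v(0, 3): E3/D4 m7 untreated
  -> R7 @ bar 1 tick 0 v(1,): F4->B3 leap 6st
  -> R7 @ bar 1 tick 0 v(3,): C5->D4 leap 10st
  -> R3 @ bar 1 tick 1 v(2, 3): G4 above D4
  -> R3 @ bar 1 tick 2 v(2, 3): G4 above D4
  -> R3 @ bar 1 tick 3 v(2, 3): G4 above D4
  -> R2 @ bar 2 tick 0 v(0, 3): E3/D4 m7 -> F3/C5 P5 similar
  -> R4 @ bar 2 tick 0 v(0, 2): F3/G4 M2 untreated
  -> R7 @ bar 2 tick 0 v(3,): D4->C5 leap 10st
  -> R2 @ bar 3 tick 0 v(0, 1): F3/D4 M6 -> D3/A3 P5 similar
  -> R2 @ bar 3 tick 0 v(1, 2): D4/G4 P4 -> A3/E4 P5 similar
  -> R4 @ bar 3 tick 0 v(0, 2): D3/E4 M2 untreated
  -> R1 @ bar 4 tick 0 v(0, 1): D3/A3 P5 -> F3/C4 P5 similar
  -> R4 @ bar 4 tick 0 v(0, 2): F3/E4 M7 untreated
  -> R2 @ bar 5 tick 0 v(1, 3): C4/A4 M6 -> G3/D4 P5 similar
  -> R3 @ bar 5 tick 0 v(2, 3): F4 above D4
  -> R4 @ bar 5 tick 0 v(0, 2): E3/F4 m2 untreated
  -> R4 @ bar 5 tick 0 v(0, 3): E3/D4 m7 untreated
  -> R3 @ bar 5 tick 1 v(2, 3): F4 above D4
  -> R3 @ bar 5 tick 2 v(2, 3): F4 above D4
  -> R3 @ bar 5 tick 3 v(2, 3): F4 above D4
  -> R1 @ bar 6 tick 0 v(1, 3): G3/D4 P5 -> E4/B4 P5 similar
  -> R2 @ bar 6 tick 0 v(1, 2): G3/F4 m7 -> E4/B4 P5 similar
  -> R2 @ bar 6 tick 0 v(2, 3): F4/D4 m3 -> B4/B4 P1 similar
  -> R7 @ bar 6 tick 0 v(2,): F4->B4 leap 6st
  -> R1 @ bar 7 tick 0 v(1, 2): E4/B4 P5 -> F4/C5 P5 similar
  -> R1 @ bar 7 tick 0 v(1, 3): E4/B4 P5 -> F4/C5 P5 similar
  -> R1 @ bar 7 tick 0 v(2, 3): B4/B4 P1 -> C5/C5 P1 similar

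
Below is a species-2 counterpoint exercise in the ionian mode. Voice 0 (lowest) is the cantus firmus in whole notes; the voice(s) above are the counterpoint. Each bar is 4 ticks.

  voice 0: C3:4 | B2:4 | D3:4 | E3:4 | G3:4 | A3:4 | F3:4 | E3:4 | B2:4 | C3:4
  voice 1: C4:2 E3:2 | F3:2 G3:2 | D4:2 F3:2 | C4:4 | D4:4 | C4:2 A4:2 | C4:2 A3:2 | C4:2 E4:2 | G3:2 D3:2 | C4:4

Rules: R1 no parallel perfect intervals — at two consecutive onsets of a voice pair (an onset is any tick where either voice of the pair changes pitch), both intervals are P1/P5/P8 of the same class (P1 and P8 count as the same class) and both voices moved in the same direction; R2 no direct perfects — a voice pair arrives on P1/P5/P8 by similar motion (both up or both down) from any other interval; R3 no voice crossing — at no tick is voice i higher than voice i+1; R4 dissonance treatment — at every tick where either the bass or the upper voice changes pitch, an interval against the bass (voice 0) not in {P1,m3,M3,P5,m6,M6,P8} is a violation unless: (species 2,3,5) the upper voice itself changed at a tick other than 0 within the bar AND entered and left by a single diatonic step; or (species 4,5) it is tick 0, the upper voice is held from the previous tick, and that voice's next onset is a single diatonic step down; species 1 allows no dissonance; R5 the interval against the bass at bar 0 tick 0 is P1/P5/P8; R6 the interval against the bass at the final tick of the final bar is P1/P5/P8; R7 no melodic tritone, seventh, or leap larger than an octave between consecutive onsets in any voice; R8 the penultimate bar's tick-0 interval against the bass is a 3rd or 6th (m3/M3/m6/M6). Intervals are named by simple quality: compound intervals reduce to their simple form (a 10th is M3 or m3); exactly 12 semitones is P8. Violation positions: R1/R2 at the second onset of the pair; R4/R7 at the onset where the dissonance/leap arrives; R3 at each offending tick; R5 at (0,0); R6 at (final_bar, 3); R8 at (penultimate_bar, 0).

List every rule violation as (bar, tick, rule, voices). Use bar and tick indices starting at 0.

bar 0: v0=C3 v1=C4 downbeat P8
bar 1: v0=B2 v1=F3 downbeat TT
bar 2: v0=D3 v1=D4 downbeat P8
bar 3: v0=E3 v1=C4 downbeat m6
bar 4: v0=G3 v1=D4 downbeat P5
bar 5: v0=A3 v1=C4 downbeat m3
bar 6: v0=F3 v1=C4 downbeat P5
bar 7: v0=E3 v1=C4 downbeat m6
bar 8: v0=B2 v1=G3 downbeat m6
bar 9: v0=C3 v1=C4 downbeat P8
  -> R4 @ bar 1 tick 0 v(0, 1): B2/F3 TT untreated
  -> R2 @ bar 2 tick 0 v(0, 1): B2/G3 m6 -> D3/D4 P8 similar
  -> R2 @ bar 4 tick 0 v(0, 1): E3/C4 m6 -> G3/D4 P5 similar
  -> R2 @ bar 6 tick 0 v(0, 1): A3/A4 P8 -> F3/C4 P5 similar
  -> R2 @ bar 9 tick 0 v(0, 1): B2/D3 m3 -> C3/C4 P8 similar
  -> R7 @ bar 9 tick 0 v(1,): D3->C4 leap 10st

(1, 0, R4, (0, 1))
(2, 0, R2, (0, 1))
(4, 0, R2, (0, 1))
(6, 0, R2, (0, 1))
(9, 0, R2, (0, 1))
(9, 0, R7, (1,))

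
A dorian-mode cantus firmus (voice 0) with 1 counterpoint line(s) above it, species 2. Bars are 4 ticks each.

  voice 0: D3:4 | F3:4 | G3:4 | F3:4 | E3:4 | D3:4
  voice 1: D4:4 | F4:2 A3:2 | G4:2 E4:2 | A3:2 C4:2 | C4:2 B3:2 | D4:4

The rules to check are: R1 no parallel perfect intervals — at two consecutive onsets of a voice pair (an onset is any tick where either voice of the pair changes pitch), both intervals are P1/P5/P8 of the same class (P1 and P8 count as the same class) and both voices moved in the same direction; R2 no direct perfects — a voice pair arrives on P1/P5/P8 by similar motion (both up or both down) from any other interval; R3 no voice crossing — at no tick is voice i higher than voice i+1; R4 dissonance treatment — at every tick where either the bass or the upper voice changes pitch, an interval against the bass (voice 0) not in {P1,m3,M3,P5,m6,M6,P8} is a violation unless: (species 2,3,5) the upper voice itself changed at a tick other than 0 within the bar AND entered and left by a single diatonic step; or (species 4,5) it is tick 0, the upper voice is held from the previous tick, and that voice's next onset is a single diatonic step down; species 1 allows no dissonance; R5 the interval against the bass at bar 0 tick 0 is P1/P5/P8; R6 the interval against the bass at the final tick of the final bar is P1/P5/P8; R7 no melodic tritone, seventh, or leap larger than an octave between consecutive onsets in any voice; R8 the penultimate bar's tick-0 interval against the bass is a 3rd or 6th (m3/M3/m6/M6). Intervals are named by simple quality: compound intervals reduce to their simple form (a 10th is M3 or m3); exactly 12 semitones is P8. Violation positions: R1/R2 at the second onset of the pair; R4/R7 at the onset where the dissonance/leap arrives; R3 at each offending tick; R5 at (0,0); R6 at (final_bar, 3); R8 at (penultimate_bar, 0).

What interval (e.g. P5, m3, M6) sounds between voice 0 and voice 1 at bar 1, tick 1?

P8

voice 0=F3 voice 1=F4 -> P8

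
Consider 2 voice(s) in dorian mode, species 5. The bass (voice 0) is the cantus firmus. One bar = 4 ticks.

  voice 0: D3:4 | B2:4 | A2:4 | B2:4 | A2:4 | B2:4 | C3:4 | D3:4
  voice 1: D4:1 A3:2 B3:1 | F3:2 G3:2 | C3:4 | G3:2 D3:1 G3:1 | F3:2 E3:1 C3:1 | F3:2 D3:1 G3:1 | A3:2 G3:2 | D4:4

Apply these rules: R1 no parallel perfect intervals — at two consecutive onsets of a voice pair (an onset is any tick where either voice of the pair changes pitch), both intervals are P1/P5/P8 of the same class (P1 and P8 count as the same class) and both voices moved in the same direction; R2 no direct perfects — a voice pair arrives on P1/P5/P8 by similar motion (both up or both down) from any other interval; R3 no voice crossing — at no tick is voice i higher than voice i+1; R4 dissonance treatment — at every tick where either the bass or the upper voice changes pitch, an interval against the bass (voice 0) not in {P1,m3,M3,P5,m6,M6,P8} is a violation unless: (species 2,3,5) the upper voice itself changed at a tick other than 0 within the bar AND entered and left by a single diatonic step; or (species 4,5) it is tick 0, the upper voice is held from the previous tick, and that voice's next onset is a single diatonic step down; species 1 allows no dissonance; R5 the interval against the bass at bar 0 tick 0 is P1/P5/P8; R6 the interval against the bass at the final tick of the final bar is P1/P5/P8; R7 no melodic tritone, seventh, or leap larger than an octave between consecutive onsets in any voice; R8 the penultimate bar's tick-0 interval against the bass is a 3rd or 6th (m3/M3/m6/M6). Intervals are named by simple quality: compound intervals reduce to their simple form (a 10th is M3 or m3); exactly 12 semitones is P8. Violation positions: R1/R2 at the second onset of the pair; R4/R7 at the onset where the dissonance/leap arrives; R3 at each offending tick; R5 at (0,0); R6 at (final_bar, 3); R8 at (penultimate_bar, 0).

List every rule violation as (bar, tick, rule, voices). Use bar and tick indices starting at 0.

bar 0: v0=D3 v1=D4 downbeat P8
bar 1: v0=B2 v1=F3 downbeat TT
bar 2: v0=A2 v1=C3 downbeat m3
bar 3: v0=B2 v1=G3 downbeat m6
bar 4: v0=A2 v1=F3 downbeat m6
bar 5: v0=B2 v1=F3 downbeat TT
bar 6: v0=C3 v1=A3 downbeat M6
bar 7: v0=D3 v1=D4 downbeat P8
  -> R4 @ bar 1 tick 0 v(0, 1): B2/F3 TT untreated
  -> R7 @ bar 1 tick 0 v(1,): B3->F3 leap 6st
  -> R4 @ bar 5 tick 0 v(0, 1): B2/F3 TT untreated
  -> R2 @ bar 7 tick 0 v(0, 1): C3/G3 P5 -> D3/D4 P8 similar

(1, 0, R4, (0, 1))
(1, 0, R7, (1,))
(5, 0, R4, (0, 1))
(7, 0, R2, (0, 1))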